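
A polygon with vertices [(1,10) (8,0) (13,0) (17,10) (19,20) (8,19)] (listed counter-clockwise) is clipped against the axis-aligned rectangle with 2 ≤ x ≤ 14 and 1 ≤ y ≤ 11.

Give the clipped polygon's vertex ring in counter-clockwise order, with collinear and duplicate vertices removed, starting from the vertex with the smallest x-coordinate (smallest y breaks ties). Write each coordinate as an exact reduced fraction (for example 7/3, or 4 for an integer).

Clipped polygon: [(2,60/7) (73/10,1) (67/5,1) (14,5/2) (14,11) (2,11)]

1. After x ≥ 2: [(2,79/7) (2,60/7) (8,0) (13,0) (17,10) (19,20) (8,19)]
2. After x ≤ 14: [(2,79/7) (2,60/7) (8,0) (13,0) (14,5/2) (14,215/11) (8,19)]
3. After y ≥ 1: [(2,79/7) (2,60/7) (73/10,1) (67/5,1) (14,5/2) (14,215/11) (8,19)]
4. After y ≤ 11: [(2,11) (2,60/7) (73/10,1) (67/5,1) (14,5/2) (14,11)]
5. Canonical ring: [(2,60/7) (73/10,1) (67/5,1) (14,5/2) (14,11) (2,11)]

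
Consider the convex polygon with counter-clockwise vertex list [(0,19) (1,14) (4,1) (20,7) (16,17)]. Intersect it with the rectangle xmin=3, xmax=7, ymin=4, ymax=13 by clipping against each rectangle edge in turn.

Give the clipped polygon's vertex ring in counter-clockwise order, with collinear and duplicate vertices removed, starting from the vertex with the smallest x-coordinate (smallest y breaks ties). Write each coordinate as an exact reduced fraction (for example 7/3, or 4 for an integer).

1. After x ≥ 3: [(3,149/8) (3,16/3) (4,1) (20,7) (16,17)]
2. After x ≤ 7: [(7,145/8) (3,149/8) (3,16/3) (4,1) (7,17/8)]
3. After y ≥ 4: [(7,4) (7,145/8) (3,149/8) (3,16/3) (43/13,4)]
4. After y ≤ 13: [(7,4) (7,13) (3,13) (3,16/3) (43/13,4)]
5. Canonical ring: [(3,16/3) (43/13,4) (7,4) (7,13) (3,13)]

Clipped polygon: [(3,16/3) (43/13,4) (7,4) (7,13) (3,13)]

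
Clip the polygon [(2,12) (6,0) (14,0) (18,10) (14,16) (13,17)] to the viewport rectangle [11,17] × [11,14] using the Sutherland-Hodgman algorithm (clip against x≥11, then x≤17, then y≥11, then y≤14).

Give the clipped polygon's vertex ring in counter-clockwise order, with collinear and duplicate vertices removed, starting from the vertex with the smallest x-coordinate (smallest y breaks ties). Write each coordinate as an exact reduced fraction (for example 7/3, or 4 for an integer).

Clipped polygon: [(11,11) (17,11) (17,23/2) (46/3,14) (11,14)]

1. After x ≥ 11: [(11,177/11) (11,0) (14,0) (18,10) (14,16) (13,17)]
2. After x ≤ 17: [(11,177/11) (11,0) (14,0) (17,15/2) (17,23/2) (14,16) (13,17)]
3. After y ≥ 11: [(11,177/11) (11,11) (17,11) (17,23/2) (14,16) (13,17)]
4. After y ≤ 14: [(11,14) (11,11) (17,11) (17,23/2) (46/3,14)]
5. Canonical ring: [(11,11) (17,11) (17,23/2) (46/3,14) (11,14)]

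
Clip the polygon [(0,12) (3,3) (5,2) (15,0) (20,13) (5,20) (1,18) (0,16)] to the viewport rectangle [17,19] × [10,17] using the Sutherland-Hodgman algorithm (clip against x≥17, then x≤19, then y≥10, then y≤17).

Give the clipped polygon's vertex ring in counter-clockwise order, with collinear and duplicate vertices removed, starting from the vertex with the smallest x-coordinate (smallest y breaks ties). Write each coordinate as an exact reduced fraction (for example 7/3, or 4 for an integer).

Clipped polygon: [(17,10) (245/13,10) (19,52/5) (19,202/15) (17,72/5)]

1. After x ≥ 17: [(17,26/5) (20,13) (17,72/5)]
2. After x ≤ 19: [(17,26/5) (19,52/5) (19,202/15) (17,72/5)]
3. After y ≥ 10: [(17,10) (245/13,10) (19,52/5) (19,202/15) (17,72/5)]
4. After y ≤ 17: [(17,10) (245/13,10) (19,52/5) (19,202/15) (17,72/5)]
5. Canonical ring: [(17,10) (245/13,10) (19,52/5) (19,202/15) (17,72/5)]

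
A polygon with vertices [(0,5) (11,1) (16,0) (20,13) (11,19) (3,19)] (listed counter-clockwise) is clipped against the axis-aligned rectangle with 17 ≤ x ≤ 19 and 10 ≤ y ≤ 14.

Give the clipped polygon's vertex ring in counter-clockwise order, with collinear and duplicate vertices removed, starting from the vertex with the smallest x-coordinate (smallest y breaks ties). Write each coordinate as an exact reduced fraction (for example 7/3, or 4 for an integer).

1. After x ≥ 17: [(17,13/4) (20,13) (17,15)]
2. After x ≤ 19: [(17,13/4) (19,39/4) (19,41/3) (17,15)]
3. After y ≥ 10: [(17,10) (19,10) (19,41/3) (17,15)]
4. After y ≤ 14: [(17,14) (17,10) (19,10) (19,41/3) (37/2,14)]
5. Canonical ring: [(17,10) (19,10) (19,41/3) (37/2,14) (17,14)]

Clipped polygon: [(17,10) (19,10) (19,41/3) (37/2,14) (17,14)]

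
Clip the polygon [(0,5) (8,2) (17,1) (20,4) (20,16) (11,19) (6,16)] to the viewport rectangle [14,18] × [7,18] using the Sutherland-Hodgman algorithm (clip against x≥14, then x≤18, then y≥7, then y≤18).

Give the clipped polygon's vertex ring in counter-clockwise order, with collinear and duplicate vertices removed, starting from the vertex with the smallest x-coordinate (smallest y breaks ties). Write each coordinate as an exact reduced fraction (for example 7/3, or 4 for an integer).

1. After x ≥ 14: [(14,4/3) (17,1) (20,4) (20,16) (14,18)]
2. After x ≤ 18: [(14,4/3) (17,1) (18,2) (18,50/3) (14,18)]
3. After y ≥ 7: [(14,7) (18,7) (18,50/3) (14,18)]
4. After y ≤ 18: [(14,7) (18,7) (18,50/3) (14,18)]
5. Canonical ring: [(14,7) (18,7) (18,50/3) (14,18)]

Clipped polygon: [(14,7) (18,7) (18,50/3) (14,18)]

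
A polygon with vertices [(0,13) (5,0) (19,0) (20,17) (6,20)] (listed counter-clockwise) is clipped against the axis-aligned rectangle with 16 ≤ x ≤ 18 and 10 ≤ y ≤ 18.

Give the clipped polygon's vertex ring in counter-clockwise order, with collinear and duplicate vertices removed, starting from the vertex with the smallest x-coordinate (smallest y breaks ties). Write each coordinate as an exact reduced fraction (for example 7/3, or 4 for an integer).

1. After x ≥ 16: [(16,0) (19,0) (20,17) (16,125/7)]
2. After x ≤ 18: [(16,0) (18,0) (18,122/7) (16,125/7)]
3. After y ≥ 10: [(16,10) (18,10) (18,122/7) (16,125/7)]
4. After y ≤ 18: [(16,10) (18,10) (18,122/7) (16,125/7)]
5. Canonical ring: [(16,10) (18,10) (18,122/7) (16,125/7)]

Clipped polygon: [(16,10) (18,10) (18,122/7) (16,125/7)]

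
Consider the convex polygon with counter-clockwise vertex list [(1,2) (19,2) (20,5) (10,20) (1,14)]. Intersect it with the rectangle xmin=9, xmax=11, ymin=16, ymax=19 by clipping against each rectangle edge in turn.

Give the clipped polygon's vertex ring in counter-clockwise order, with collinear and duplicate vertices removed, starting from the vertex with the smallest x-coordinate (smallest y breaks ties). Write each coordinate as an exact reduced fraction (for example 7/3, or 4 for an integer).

Clipped polygon: [(9,16) (11,16) (11,37/2) (32/3,19) (9,19)]

1. After x ≥ 9: [(9,2) (19,2) (20,5) (10,20) (9,58/3)]
2. After x ≤ 11: [(9,2) (11,2) (11,37/2) (10,20) (9,58/3)]
3. After y ≥ 16: [(9,16) (11,16) (11,37/2) (10,20) (9,58/3)]
4. After y ≤ 19: [(9,19) (9,16) (11,16) (11,37/2) (32/3,19)]
5. Canonical ring: [(9,16) (11,16) (11,37/2) (32/3,19) (9,19)]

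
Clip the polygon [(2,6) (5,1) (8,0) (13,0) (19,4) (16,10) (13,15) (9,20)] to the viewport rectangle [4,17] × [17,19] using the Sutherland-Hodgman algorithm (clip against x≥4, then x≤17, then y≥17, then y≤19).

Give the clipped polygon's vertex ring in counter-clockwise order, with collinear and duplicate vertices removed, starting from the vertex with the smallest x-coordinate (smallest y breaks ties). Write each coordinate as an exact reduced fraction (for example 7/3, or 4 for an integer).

1. After x ≥ 4: [(4,10) (4,8/3) (5,1) (8,0) (13,0) (19,4) (16,10) (13,15) (9,20)]
2. After x ≤ 17: [(4,10) (4,8/3) (5,1) (8,0) (13,0) (17,8/3) (17,8) (16,10) (13,15) (9,20)]
3. After y ≥ 17: [(15/2,17) (57/5,17) (9,20)]
4. After y ≤ 19: [(17/2,19) (15/2,17) (57/5,17) (49/5,19)]
5. Canonical ring: [(15/2,17) (57/5,17) (49/5,19) (17/2,19)]

Clipped polygon: [(15/2,17) (57/5,17) (49/5,19) (17/2,19)]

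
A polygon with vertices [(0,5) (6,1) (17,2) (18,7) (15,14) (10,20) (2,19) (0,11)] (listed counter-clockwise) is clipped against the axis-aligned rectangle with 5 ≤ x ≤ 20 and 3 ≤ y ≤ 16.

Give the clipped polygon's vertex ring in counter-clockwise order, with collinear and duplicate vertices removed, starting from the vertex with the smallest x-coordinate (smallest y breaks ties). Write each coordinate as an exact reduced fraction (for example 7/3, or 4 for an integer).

Clipped polygon: [(5,3) (86/5,3) (18,7) (15,14) (40/3,16) (5,16)]

1. After x ≥ 5: [(5,5/3) (6,1) (17,2) (18,7) (15,14) (10,20) (5,155/8)]
2. After x ≤ 20: [(5,5/3) (6,1) (17,2) (18,7) (15,14) (10,20) (5,155/8)]
3. After y ≥ 3: [(5,3) (86/5,3) (18,7) (15,14) (10,20) (5,155/8)]
4. After y ≤ 16: [(5,16) (5,3) (86/5,3) (18,7) (15,14) (40/3,16)]
5. Canonical ring: [(5,3) (86/5,3) (18,7) (15,14) (40/3,16) (5,16)]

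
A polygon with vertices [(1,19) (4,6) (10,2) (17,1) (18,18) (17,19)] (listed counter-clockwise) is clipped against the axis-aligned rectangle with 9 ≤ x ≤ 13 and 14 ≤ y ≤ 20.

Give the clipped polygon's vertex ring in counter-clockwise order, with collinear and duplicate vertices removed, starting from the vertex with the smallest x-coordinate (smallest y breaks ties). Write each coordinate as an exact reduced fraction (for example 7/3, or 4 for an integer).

Clipped polygon: [(9,14) (13,14) (13,19) (9,19)]

1. After x ≥ 9: [(9,19) (9,8/3) (10,2) (17,1) (18,18) (17,19)]
2. After x ≤ 13: [(13,19) (9,19) (9,8/3) (10,2) (13,11/7)]
3. After y ≥ 14: [(13,14) (13,19) (9,19) (9,14)]
4. After y ≤ 20: [(13,14) (13,19) (9,19) (9,14)]
5. Canonical ring: [(9,14) (13,14) (13,19) (9,19)]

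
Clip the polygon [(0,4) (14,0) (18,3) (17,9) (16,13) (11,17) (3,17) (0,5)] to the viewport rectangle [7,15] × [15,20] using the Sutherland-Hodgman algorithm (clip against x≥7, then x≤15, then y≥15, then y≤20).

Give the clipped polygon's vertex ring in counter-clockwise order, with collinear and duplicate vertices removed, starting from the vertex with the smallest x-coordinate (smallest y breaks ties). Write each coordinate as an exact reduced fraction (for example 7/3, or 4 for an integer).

1. After x ≥ 7: [(7,2) (14,0) (18,3) (17,9) (16,13) (11,17) (7,17)]
2. After x ≤ 15: [(7,2) (14,0) (15,3/4) (15,69/5) (11,17) (7,17)]
3. After y ≥ 15: [(7,15) (27/2,15) (11,17) (7,17)]
4. After y ≤ 20: [(7,15) (27/2,15) (11,17) (7,17)]
5. Canonical ring: [(7,15) (27/2,15) (11,17) (7,17)]

Clipped polygon: [(7,15) (27/2,15) (11,17) (7,17)]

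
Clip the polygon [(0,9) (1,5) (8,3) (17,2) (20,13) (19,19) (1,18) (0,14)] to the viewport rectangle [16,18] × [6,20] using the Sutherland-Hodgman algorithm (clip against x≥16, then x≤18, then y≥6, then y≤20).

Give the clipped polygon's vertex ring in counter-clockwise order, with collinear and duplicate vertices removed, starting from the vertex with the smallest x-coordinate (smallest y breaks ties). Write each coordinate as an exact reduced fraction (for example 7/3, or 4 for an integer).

1. After x ≥ 16: [(16,19/9) (17,2) (20,13) (19,19) (16,113/6)]
2. After x ≤ 18: [(16,19/9) (17,2) (18,17/3) (18,341/18) (16,113/6)]
3. After y ≥ 6: [(16,6) (18,6) (18,341/18) (16,113/6)]
4. After y ≤ 20: [(16,6) (18,6) (18,341/18) (16,113/6)]
5. Canonical ring: [(16,6) (18,6) (18,341/18) (16,113/6)]

Clipped polygon: [(16,6) (18,6) (18,341/18) (16,113/6)]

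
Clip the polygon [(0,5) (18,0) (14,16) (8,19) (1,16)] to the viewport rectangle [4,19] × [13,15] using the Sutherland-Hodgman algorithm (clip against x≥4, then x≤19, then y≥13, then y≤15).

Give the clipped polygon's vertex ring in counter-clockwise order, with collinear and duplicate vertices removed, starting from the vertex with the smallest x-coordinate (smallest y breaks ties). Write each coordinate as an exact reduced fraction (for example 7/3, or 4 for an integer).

Clipped polygon: [(4,13) (59/4,13) (57/4,15) (4,15)]

1. After x ≥ 4: [(4,35/9) (18,0) (14,16) (8,19) (4,121/7)]
2. After x ≤ 19: [(4,35/9) (18,0) (14,16) (8,19) (4,121/7)]
3. After y ≥ 13: [(4,13) (59/4,13) (14,16) (8,19) (4,121/7)]
4. After y ≤ 15: [(4,15) (4,13) (59/4,13) (57/4,15)]
5. Canonical ring: [(4,13) (59/4,13) (57/4,15) (4,15)]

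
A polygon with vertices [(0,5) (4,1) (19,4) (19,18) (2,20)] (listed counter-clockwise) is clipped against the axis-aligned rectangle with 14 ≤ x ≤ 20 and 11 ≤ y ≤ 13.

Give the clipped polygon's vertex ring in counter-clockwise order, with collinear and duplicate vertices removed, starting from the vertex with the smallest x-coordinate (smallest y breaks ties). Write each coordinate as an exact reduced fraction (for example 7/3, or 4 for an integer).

1. After x ≥ 14: [(14,3) (19,4) (19,18) (14,316/17)]
2. After x ≤ 20: [(14,3) (19,4) (19,18) (14,316/17)]
3. After y ≥ 11: [(14,11) (19,11) (19,18) (14,316/17)]
4. After y ≤ 13: [(14,13) (14,11) (19,11) (19,13)]
5. Canonical ring: [(14,11) (19,11) (19,13) (14,13)]

Clipped polygon: [(14,11) (19,11) (19,13) (14,13)]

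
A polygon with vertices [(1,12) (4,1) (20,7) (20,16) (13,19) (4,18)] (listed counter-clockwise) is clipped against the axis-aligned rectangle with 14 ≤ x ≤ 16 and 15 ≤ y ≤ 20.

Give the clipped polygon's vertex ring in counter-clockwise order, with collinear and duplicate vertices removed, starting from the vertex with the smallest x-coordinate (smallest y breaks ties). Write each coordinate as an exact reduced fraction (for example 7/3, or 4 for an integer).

1. After x ≥ 14: [(14,19/4) (20,7) (20,16) (14,130/7)]
2. After x ≤ 16: [(14,19/4) (16,11/2) (16,124/7) (14,130/7)]
3. After y ≥ 15: [(14,15) (16,15) (16,124/7) (14,130/7)]
4. After y ≤ 20: [(14,15) (16,15) (16,124/7) (14,130/7)]
5. Canonical ring: [(14,15) (16,15) (16,124/7) (14,130/7)]

Clipped polygon: [(14,15) (16,15) (16,124/7) (14,130/7)]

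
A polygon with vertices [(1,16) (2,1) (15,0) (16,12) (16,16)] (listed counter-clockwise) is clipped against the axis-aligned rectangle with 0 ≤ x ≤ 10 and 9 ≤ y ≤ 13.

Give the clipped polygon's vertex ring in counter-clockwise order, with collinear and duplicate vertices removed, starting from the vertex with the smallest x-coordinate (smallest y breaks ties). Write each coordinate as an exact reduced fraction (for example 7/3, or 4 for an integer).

1. After x ≥ 0: [(1,16) (2,1) (15,0) (16,12) (16,16)]
2. After x ≤ 10: [(10,16) (1,16) (2,1) (10,5/13)]
3. After y ≥ 9: [(10,9) (10,16) (1,16) (22/15,9)]
4. After y ≤ 13: [(10,9) (10,13) (6/5,13) (22/15,9)]
5. Canonical ring: [(6/5,13) (22/15,9) (10,9) (10,13)]

Clipped polygon: [(6/5,13) (22/15,9) (10,9) (10,13)]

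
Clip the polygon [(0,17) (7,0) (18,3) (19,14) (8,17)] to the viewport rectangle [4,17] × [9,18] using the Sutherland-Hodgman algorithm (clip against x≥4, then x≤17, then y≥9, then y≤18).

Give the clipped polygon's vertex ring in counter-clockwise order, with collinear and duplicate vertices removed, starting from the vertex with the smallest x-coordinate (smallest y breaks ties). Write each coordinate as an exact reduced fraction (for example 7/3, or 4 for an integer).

Clipped polygon: [(4,9) (17,9) (17,160/11) (8,17) (4,17)]

1. After x ≥ 4: [(4,17) (4,51/7) (7,0) (18,3) (19,14) (8,17)]
2. After x ≤ 17: [(4,17) (4,51/7) (7,0) (17,30/11) (17,160/11) (8,17)]
3. After y ≥ 9: [(4,17) (4,9) (17,9) (17,160/11) (8,17)]
4. After y ≤ 18: [(4,17) (4,9) (17,9) (17,160/11) (8,17)]
5. Canonical ring: [(4,9) (17,9) (17,160/11) (8,17) (4,17)]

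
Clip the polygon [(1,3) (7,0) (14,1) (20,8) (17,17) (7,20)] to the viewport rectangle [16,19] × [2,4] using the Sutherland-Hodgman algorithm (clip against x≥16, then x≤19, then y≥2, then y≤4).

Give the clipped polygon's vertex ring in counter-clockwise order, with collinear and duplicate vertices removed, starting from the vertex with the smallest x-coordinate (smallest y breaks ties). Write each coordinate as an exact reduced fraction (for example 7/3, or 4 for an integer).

Clipped polygon: [(16,10/3) (116/7,4) (16,4)]

1. After x ≥ 16: [(16,10/3) (20,8) (17,17) (16,173/10)]
2. After x ≤ 19: [(16,10/3) (19,41/6) (19,11) (17,17) (16,173/10)]
3. After y ≥ 2: [(16,10/3) (19,41/6) (19,11) (17,17) (16,173/10)]
4. After y ≤ 4: [(16,4) (16,10/3) (116/7,4)]
5. Canonical ring: [(16,10/3) (116/7,4) (16,4)]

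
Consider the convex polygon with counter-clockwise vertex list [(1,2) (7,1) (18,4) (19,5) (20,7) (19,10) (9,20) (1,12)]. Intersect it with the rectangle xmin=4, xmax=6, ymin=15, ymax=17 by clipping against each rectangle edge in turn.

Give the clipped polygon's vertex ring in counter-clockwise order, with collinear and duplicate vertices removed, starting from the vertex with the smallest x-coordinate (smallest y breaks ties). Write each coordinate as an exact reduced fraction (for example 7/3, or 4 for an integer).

1. After x ≥ 4: [(4,3/2) (7,1) (18,4) (19,5) (20,7) (19,10) (9,20) (4,15)]
2. After x ≤ 6: [(4,3/2) (6,7/6) (6,17) (4,15)]
3. After y ≥ 15: [(4,15) (6,15) (6,17) (4,15)]
4. After y ≤ 17: [(4,15) (6,15) (6,17) (4,15)]
5. Canonical ring: [(4,15) (6,15) (6,17)]

Clipped polygon: [(4,15) (6,15) (6,17)]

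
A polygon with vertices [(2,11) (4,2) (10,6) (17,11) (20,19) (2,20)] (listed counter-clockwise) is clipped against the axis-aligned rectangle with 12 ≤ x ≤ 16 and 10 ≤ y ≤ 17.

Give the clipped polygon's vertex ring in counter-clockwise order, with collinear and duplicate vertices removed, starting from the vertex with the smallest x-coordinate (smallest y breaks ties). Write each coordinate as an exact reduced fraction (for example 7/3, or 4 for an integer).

1. After x ≥ 12: [(12,52/7) (17,11) (20,19) (12,175/9)]
2. After x ≤ 16: [(12,52/7) (16,72/7) (16,173/9) (12,175/9)]
3. After y ≥ 10: [(12,10) (78/5,10) (16,72/7) (16,173/9) (12,175/9)]
4. After y ≤ 17: [(12,17) (12,10) (78/5,10) (16,72/7) (16,17)]
5. Canonical ring: [(12,10) (78/5,10) (16,72/7) (16,17) (12,17)]

Clipped polygon: [(12,10) (78/5,10) (16,72/7) (16,17) (12,17)]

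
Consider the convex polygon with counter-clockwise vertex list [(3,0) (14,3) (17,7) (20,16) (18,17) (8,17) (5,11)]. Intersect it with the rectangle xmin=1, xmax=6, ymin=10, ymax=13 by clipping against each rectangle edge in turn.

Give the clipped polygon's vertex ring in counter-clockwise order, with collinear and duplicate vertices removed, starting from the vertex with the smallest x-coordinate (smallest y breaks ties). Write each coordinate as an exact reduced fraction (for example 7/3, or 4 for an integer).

Clipped polygon: [(53/11,10) (6,10) (6,13) (5,11)]

1. After x ≥ 1: [(3,0) (14,3) (17,7) (20,16) (18,17) (8,17) (5,11)]
2. After x ≤ 6: [(3,0) (6,9/11) (6,13) (5,11)]
3. After y ≥ 10: [(53/11,10) (6,10) (6,13) (5,11)]
4. After y ≤ 13: [(53/11,10) (6,10) (6,13) (5,11)]
5. Canonical ring: [(53/11,10) (6,10) (6,13) (5,11)]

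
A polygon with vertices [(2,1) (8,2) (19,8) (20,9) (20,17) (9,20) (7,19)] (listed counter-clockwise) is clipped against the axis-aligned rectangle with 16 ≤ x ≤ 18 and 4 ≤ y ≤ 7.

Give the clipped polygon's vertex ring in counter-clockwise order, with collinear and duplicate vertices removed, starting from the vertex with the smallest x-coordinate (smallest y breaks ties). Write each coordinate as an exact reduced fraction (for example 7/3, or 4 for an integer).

Clipped polygon: [(16,70/11) (103/6,7) (16,7)]

1. After x ≥ 16: [(16,70/11) (19,8) (20,9) (20,17) (16,199/11)]
2. After x ≤ 18: [(16,70/11) (18,82/11) (18,193/11) (16,199/11)]
3. After y ≥ 4: [(16,70/11) (18,82/11) (18,193/11) (16,199/11)]
4. After y ≤ 7: [(16,7) (16,70/11) (103/6,7)]
5. Canonical ring: [(16,70/11) (103/6,7) (16,7)]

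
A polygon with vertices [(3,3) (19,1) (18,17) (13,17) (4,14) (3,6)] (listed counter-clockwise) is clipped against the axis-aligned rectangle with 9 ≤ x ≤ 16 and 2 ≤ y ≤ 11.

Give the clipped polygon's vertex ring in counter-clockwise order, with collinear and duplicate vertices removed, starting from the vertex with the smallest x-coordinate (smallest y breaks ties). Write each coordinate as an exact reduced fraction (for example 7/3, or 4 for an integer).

Clipped polygon: [(9,9/4) (11,2) (16,2) (16,11) (9,11)]

1. After x ≥ 9: [(9,9/4) (19,1) (18,17) (13,17) (9,47/3)]
2. After x ≤ 16: [(9,9/4) (16,11/8) (16,17) (13,17) (9,47/3)]
3. After y ≥ 2: [(9,9/4) (11,2) (16,2) (16,17) (13,17) (9,47/3)]
4. After y ≤ 11: [(9,11) (9,9/4) (11,2) (16,2) (16,11)]
5. Canonical ring: [(9,9/4) (11,2) (16,2) (16,11) (9,11)]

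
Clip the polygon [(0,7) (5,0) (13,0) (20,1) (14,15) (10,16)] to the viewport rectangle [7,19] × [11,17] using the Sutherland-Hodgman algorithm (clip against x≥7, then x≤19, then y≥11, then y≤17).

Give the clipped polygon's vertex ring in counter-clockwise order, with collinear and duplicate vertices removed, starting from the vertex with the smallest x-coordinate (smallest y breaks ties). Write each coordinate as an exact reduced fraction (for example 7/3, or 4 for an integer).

Clipped polygon: [(7,11) (110/7,11) (14,15) (10,16) (7,133/10)]

1. After x ≥ 7: [(7,133/10) (7,0) (13,0) (20,1) (14,15) (10,16)]
2. After x ≤ 19: [(7,133/10) (7,0) (13,0) (19,6/7) (19,10/3) (14,15) (10,16)]
3. After y ≥ 11: [(7,133/10) (7,11) (110/7,11) (14,15) (10,16)]
4. After y ≤ 17: [(7,133/10) (7,11) (110/7,11) (14,15) (10,16)]
5. Canonical ring: [(7,11) (110/7,11) (14,15) (10,16) (7,133/10)]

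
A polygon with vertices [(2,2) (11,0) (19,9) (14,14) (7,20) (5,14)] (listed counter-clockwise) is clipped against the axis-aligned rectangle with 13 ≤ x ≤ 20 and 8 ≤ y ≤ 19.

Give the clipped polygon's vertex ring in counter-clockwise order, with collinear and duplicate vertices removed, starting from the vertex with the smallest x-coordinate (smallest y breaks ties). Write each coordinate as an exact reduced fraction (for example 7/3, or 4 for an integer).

1. After x ≥ 13: [(13,9/4) (19,9) (14,14) (13,104/7)]
2. After x ≤ 20: [(13,9/4) (19,9) (14,14) (13,104/7)]
3. After y ≥ 8: [(13,8) (163/9,8) (19,9) (14,14) (13,104/7)]
4. After y ≤ 19: [(13,8) (163/9,8) (19,9) (14,14) (13,104/7)]
5. Canonical ring: [(13,8) (163/9,8) (19,9) (14,14) (13,104/7)]

Clipped polygon: [(13,8) (163/9,8) (19,9) (14,14) (13,104/7)]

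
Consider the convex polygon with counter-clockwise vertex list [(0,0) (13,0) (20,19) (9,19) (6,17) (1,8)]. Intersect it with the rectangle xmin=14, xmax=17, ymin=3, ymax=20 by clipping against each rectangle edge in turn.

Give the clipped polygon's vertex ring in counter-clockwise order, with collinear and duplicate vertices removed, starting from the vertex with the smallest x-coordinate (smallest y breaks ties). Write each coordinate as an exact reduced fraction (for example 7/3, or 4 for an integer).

Clipped polygon: [(14,3) (268/19,3) (17,76/7) (17,19) (14,19)]

1. After x ≥ 14: [(14,19/7) (20,19) (14,19)]
2. After x ≤ 17: [(14,19/7) (17,76/7) (17,19) (14,19)]
3. After y ≥ 3: [(14,3) (268/19,3) (17,76/7) (17,19) (14,19)]
4. After y ≤ 20: [(14,3) (268/19,3) (17,76/7) (17,19) (14,19)]
5. Canonical ring: [(14,3) (268/19,3) (17,76/7) (17,19) (14,19)]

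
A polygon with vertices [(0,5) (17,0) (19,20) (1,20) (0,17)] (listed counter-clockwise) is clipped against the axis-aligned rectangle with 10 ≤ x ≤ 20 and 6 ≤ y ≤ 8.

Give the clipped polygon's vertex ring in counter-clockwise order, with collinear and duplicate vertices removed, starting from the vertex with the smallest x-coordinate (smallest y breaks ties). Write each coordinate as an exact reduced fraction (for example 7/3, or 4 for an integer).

Clipped polygon: [(10,6) (88/5,6) (89/5,8) (10,8)]

1. After x ≥ 10: [(10,35/17) (17,0) (19,20) (10,20)]
2. After x ≤ 20: [(10,35/17) (17,0) (19,20) (10,20)]
3. After y ≥ 6: [(10,6) (88/5,6) (19,20) (10,20)]
4. After y ≤ 8: [(10,8) (10,6) (88/5,6) (89/5,8)]
5. Canonical ring: [(10,6) (88/5,6) (89/5,8) (10,8)]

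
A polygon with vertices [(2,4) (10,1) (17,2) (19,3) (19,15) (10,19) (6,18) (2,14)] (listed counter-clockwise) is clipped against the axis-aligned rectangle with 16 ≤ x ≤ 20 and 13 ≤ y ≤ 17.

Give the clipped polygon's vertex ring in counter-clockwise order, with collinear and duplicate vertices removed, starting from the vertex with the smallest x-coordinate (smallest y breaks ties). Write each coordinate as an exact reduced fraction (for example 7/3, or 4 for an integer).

Clipped polygon: [(16,13) (19,13) (19,15) (16,49/3)]

1. After x ≥ 16: [(16,13/7) (17,2) (19,3) (19,15) (16,49/3)]
2. After x ≤ 20: [(16,13/7) (17,2) (19,3) (19,15) (16,49/3)]
3. After y ≥ 13: [(16,13) (19,13) (19,15) (16,49/3)]
4. After y ≤ 17: [(16,13) (19,13) (19,15) (16,49/3)]
5. Canonical ring: [(16,13) (19,13) (19,15) (16,49/3)]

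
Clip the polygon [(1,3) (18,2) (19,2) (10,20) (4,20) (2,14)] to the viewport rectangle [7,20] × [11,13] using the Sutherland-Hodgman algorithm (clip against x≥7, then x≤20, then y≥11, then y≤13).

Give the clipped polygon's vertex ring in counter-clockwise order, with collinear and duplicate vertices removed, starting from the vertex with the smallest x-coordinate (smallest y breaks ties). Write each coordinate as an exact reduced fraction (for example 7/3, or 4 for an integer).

1. After x ≥ 7: [(7,45/17) (18,2) (19,2) (10,20) (7,20)]
2. After x ≤ 20: [(7,45/17) (18,2) (19,2) (10,20) (7,20)]
3. After y ≥ 11: [(7,11) (29/2,11) (10,20) (7,20)]
4. After y ≤ 13: [(7,13) (7,11) (29/2,11) (27/2,13)]
5. Canonical ring: [(7,11) (29/2,11) (27/2,13) (7,13)]

Clipped polygon: [(7,11) (29/2,11) (27/2,13) (7,13)]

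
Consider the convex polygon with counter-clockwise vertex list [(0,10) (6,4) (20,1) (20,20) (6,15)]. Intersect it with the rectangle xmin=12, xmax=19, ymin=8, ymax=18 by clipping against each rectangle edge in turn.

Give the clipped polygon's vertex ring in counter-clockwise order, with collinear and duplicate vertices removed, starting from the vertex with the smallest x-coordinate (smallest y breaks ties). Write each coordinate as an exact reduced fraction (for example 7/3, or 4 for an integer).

1. After x ≥ 12: [(12,19/7) (20,1) (20,20) (12,120/7)]
2. After x ≤ 19: [(12,19/7) (19,17/14) (19,275/14) (12,120/7)]
3. After y ≥ 8: [(12,8) (19,8) (19,275/14) (12,120/7)]
4. After y ≤ 18: [(12,8) (19,8) (19,18) (72/5,18) (12,120/7)]
5. Canonical ring: [(12,8) (19,8) (19,18) (72/5,18) (12,120/7)]

Clipped polygon: [(12,8) (19,8) (19,18) (72/5,18) (12,120/7)]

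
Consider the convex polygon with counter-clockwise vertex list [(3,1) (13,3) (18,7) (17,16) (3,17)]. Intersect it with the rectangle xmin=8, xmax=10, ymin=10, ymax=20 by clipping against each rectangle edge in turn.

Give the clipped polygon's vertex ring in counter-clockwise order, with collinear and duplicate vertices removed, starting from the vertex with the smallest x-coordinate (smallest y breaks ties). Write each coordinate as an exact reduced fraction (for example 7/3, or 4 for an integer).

Clipped polygon: [(8,10) (10,10) (10,33/2) (8,233/14)]

1. After x ≥ 8: [(8,2) (13,3) (18,7) (17,16) (8,233/14)]
2. After x ≤ 10: [(8,2) (10,12/5) (10,33/2) (8,233/14)]
3. After y ≥ 10: [(8,10) (10,10) (10,33/2) (8,233/14)]
4. After y ≤ 20: [(8,10) (10,10) (10,33/2) (8,233/14)]
5. Canonical ring: [(8,10) (10,10) (10,33/2) (8,233/14)]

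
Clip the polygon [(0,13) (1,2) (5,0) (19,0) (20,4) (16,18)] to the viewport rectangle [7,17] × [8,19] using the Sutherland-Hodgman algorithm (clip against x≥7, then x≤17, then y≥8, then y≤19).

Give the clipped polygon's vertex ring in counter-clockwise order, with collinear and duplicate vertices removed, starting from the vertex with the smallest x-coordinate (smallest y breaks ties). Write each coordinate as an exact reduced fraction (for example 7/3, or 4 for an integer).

Clipped polygon: [(7,8) (17,8) (17,29/2) (16,18) (7,243/16)]

1. After x ≥ 7: [(7,243/16) (7,0) (19,0) (20,4) (16,18)]
2. After x ≤ 17: [(7,243/16) (7,0) (17,0) (17,29/2) (16,18)]
3. After y ≥ 8: [(7,243/16) (7,8) (17,8) (17,29/2) (16,18)]
4. After y ≤ 19: [(7,243/16) (7,8) (17,8) (17,29/2) (16,18)]
5. Canonical ring: [(7,8) (17,8) (17,29/2) (16,18) (7,243/16)]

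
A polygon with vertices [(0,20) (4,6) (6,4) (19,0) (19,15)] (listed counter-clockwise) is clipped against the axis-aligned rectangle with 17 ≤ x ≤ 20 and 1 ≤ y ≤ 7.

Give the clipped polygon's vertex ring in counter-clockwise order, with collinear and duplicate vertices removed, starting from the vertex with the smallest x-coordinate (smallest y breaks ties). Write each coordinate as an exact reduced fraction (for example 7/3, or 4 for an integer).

1. After x ≥ 17: [(17,295/19) (17,8/13) (19,0) (19,15)]
2. After x ≤ 20: [(17,295/19) (17,8/13) (19,0) (19,15)]
3. After y ≥ 1: [(17,295/19) (17,1) (19,1) (19,15)]
4. After y ≤ 7: [(17,7) (17,1) (19,1) (19,7)]
5. Canonical ring: [(17,1) (19,1) (19,7) (17,7)]

Clipped polygon: [(17,1) (19,1) (19,7) (17,7)]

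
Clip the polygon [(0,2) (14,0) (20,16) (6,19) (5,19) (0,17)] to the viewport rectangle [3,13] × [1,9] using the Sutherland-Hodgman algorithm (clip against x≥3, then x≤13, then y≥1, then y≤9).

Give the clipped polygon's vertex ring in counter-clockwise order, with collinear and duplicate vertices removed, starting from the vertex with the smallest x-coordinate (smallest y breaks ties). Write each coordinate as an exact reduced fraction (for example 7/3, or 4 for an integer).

1. After x ≥ 3: [(3,11/7) (14,0) (20,16) (6,19) (5,19) (3,91/5)]
2. After x ≤ 13: [(3,11/7) (13,1/7) (13,35/2) (6,19) (5,19) (3,91/5)]
3. After y ≥ 1: [(3,11/7) (7,1) (13,1) (13,35/2) (6,19) (5,19) (3,91/5)]
4. After y ≤ 9: [(3,9) (3,11/7) (7,1) (13,1) (13,9)]
5. Canonical ring: [(3,11/7) (7,1) (13,1) (13,9) (3,9)]

Clipped polygon: [(3,11/7) (7,1) (13,1) (13,9) (3,9)]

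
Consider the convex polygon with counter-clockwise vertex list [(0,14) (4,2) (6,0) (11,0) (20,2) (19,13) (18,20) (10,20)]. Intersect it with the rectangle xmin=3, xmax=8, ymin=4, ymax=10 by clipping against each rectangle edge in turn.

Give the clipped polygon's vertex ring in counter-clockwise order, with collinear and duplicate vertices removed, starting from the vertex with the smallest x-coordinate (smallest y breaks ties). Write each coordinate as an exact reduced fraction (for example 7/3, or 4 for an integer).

1. After x ≥ 3: [(3,79/5) (3,5) (4,2) (6,0) (11,0) (20,2) (19,13) (18,20) (10,20)]
2. After x ≤ 8: [(8,94/5) (3,79/5) (3,5) (4,2) (6,0) (8,0)]
3. After y ≥ 4: [(8,4) (8,94/5) (3,79/5) (3,5) (10/3,4)]
4. After y ≤ 10: [(8,4) (8,10) (3,10) (3,5) (10/3,4)]
5. Canonical ring: [(3,5) (10/3,4) (8,4) (8,10) (3,10)]

Clipped polygon: [(3,5) (10/3,4) (8,4) (8,10) (3,10)]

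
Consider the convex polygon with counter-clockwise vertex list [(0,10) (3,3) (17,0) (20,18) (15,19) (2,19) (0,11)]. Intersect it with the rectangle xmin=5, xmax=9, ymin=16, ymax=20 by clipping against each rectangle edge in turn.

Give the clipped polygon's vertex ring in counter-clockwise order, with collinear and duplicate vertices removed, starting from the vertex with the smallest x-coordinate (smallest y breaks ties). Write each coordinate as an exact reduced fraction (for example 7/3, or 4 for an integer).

1. After x ≥ 5: [(5,18/7) (17,0) (20,18) (15,19) (5,19)]
2. After x ≤ 9: [(5,18/7) (9,12/7) (9,19) (5,19)]
3. After y ≥ 16: [(5,16) (9,16) (9,19) (5,19)]
4. After y ≤ 20: [(5,16) (9,16) (9,19) (5,19)]
5. Canonical ring: [(5,16) (9,16) (9,19) (5,19)]

Clipped polygon: [(5,16) (9,16) (9,19) (5,19)]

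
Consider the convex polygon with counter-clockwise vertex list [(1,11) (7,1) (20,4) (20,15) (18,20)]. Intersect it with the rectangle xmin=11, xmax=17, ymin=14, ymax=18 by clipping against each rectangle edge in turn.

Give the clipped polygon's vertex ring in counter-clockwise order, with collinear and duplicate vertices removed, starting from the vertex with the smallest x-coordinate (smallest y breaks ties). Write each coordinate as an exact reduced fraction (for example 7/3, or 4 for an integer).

1. After x ≥ 11: [(11,277/17) (11,25/13) (20,4) (20,15) (18,20)]
2. After x ≤ 17: [(17,331/17) (11,277/17) (11,25/13) (17,43/13)]
3. After y ≥ 14: [(17,14) (17,331/17) (11,277/17) (11,14)]
4. After y ≤ 18: [(17,14) (17,18) (128/9,18) (11,277/17) (11,14)]
5. Canonical ring: [(11,14) (17,14) (17,18) (128/9,18) (11,277/17)]

Clipped polygon: [(11,14) (17,14) (17,18) (128/9,18) (11,277/17)]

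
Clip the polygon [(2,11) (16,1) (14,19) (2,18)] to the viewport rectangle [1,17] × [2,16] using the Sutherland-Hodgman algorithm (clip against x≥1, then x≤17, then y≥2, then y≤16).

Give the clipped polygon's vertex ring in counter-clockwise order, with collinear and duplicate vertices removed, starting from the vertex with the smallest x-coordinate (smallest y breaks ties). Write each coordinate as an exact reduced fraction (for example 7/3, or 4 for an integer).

1. After x ≥ 1: [(2,11) (16,1) (14,19) (2,18)]
2. After x ≤ 17: [(2,11) (16,1) (14,19) (2,18)]
3. After y ≥ 2: [(2,11) (73/5,2) (143/9,2) (14,19) (2,18)]
4. After y ≤ 16: [(2,16) (2,11) (73/5,2) (143/9,2) (43/3,16)]
5. Canonical ring: [(2,11) (73/5,2) (143/9,2) (43/3,16) (2,16)]

Clipped polygon: [(2,11) (73/5,2) (143/9,2) (43/3,16) (2,16)]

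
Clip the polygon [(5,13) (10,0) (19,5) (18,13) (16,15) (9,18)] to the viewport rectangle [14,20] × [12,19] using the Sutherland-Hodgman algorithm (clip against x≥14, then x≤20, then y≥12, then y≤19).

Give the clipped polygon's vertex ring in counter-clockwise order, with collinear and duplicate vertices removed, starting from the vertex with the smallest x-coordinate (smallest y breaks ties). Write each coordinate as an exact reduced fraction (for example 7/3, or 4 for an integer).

Clipped polygon: [(14,12) (145/8,12) (18,13) (16,15) (14,111/7)]

1. After x ≥ 14: [(14,20/9) (19,5) (18,13) (16,15) (14,111/7)]
2. After x ≤ 20: [(14,20/9) (19,5) (18,13) (16,15) (14,111/7)]
3. After y ≥ 12: [(14,12) (145/8,12) (18,13) (16,15) (14,111/7)]
4. After y ≤ 19: [(14,12) (145/8,12) (18,13) (16,15) (14,111/7)]
5. Canonical ring: [(14,12) (145/8,12) (18,13) (16,15) (14,111/7)]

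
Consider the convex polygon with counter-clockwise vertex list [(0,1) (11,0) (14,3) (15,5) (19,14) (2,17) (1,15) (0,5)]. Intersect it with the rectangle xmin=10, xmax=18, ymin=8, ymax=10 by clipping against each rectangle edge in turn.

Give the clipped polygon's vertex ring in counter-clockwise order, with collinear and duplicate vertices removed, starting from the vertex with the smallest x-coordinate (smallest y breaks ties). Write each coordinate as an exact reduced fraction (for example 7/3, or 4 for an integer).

1. After x ≥ 10: [(10,1/11) (11,0) (14,3) (15,5) (19,14) (10,265/17)]
2. After x ≤ 18: [(10,1/11) (11,0) (14,3) (15,5) (18,47/4) (18,241/17) (10,265/17)]
3. After y ≥ 8: [(10,8) (49/3,8) (18,47/4) (18,241/17) (10,265/17)]
4. After y ≤ 10: [(10,10) (10,8) (49/3,8) (155/9,10)]
5. Canonical ring: [(10,8) (49/3,8) (155/9,10) (10,10)]

Clipped polygon: [(10,8) (49/3,8) (155/9,10) (10,10)]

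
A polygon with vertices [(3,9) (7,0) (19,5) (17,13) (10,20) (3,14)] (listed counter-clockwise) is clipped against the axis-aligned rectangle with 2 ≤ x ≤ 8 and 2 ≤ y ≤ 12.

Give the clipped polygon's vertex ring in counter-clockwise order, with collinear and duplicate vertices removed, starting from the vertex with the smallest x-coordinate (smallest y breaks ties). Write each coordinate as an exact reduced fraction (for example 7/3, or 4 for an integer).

Clipped polygon: [(3,9) (55/9,2) (8,2) (8,12) (3,12)]

1. After x ≥ 2: [(3,9) (7,0) (19,5) (17,13) (10,20) (3,14)]
2. After x ≤ 8: [(3,9) (7,0) (8,5/12) (8,128/7) (3,14)]
3. After y ≥ 2: [(3,9) (55/9,2) (8,2) (8,128/7) (3,14)]
4. After y ≤ 12: [(3,12) (3,9) (55/9,2) (8,2) (8,12)]
5. Canonical ring: [(3,9) (55/9,2) (8,2) (8,12) (3,12)]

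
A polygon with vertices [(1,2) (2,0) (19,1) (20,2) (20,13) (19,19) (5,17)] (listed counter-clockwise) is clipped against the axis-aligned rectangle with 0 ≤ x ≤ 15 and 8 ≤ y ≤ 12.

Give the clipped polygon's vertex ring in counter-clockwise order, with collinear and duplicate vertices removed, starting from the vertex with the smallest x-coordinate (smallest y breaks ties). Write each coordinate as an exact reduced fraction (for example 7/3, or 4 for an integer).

Clipped polygon: [(13/5,8) (15,8) (15,12) (11/3,12)]

1. After x ≥ 0: [(1,2) (2,0) (19,1) (20,2) (20,13) (19,19) (5,17)]
2. After x ≤ 15: [(1,2) (2,0) (15,13/17) (15,129/7) (5,17)]
3. After y ≥ 8: [(13/5,8) (15,8) (15,129/7) (5,17)]
4. After y ≤ 12: [(11/3,12) (13/5,8) (15,8) (15,12)]
5. Canonical ring: [(13/5,8) (15,8) (15,12) (11/3,12)]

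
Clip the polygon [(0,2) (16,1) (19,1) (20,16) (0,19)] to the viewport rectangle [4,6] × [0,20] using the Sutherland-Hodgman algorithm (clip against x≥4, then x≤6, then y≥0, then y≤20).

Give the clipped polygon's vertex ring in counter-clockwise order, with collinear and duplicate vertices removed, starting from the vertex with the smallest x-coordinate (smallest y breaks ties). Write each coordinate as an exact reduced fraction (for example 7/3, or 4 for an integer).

1. After x ≥ 4: [(4,7/4) (16,1) (19,1) (20,16) (4,92/5)]
2. After x ≤ 6: [(4,7/4) (6,13/8) (6,181/10) (4,92/5)]
3. After y ≥ 0: [(4,7/4) (6,13/8) (6,181/10) (4,92/5)]
4. After y ≤ 20: [(4,7/4) (6,13/8) (6,181/10) (4,92/5)]
5. Canonical ring: [(4,7/4) (6,13/8) (6,181/10) (4,92/5)]

Clipped polygon: [(4,7/4) (6,13/8) (6,181/10) (4,92/5)]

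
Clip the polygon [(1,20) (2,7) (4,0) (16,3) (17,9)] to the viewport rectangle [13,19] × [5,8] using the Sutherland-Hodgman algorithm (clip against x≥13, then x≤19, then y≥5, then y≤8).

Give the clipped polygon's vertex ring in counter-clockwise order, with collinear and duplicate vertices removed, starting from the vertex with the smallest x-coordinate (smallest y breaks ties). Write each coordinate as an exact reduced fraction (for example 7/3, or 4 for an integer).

Clipped polygon: [(13,5) (49/3,5) (101/6,8) (13,8)]

1. After x ≥ 13: [(13,47/4) (13,9/4) (16,3) (17,9)]
2. After x ≤ 19: [(13,47/4) (13,9/4) (16,3) (17,9)]
3. After y ≥ 5: [(13,47/4) (13,5) (49/3,5) (17,9)]
4. After y ≤ 8: [(13,8) (13,5) (49/3,5) (101/6,8)]
5. Canonical ring: [(13,5) (49/3,5) (101/6,8) (13,8)]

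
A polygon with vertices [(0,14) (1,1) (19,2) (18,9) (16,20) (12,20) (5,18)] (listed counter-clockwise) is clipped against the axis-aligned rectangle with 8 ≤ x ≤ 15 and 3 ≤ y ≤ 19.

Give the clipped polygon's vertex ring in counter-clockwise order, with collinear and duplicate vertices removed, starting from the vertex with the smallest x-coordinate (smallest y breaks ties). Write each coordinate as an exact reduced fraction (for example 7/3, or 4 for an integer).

1. After x ≥ 8: [(8,25/18) (19,2) (18,9) (16,20) (12,20) (8,132/7)]
2. After x ≤ 15: [(8,25/18) (15,16/9) (15,20) (12,20) (8,132/7)]
3. After y ≥ 3: [(8,3) (15,3) (15,20) (12,20) (8,132/7)]
4. After y ≤ 19: [(8,3) (15,3) (15,19) (17/2,19) (8,132/7)]
5. Canonical ring: [(8,3) (15,3) (15,19) (17/2,19) (8,132/7)]

Clipped polygon: [(8,3) (15,3) (15,19) (17/2,19) (8,132/7)]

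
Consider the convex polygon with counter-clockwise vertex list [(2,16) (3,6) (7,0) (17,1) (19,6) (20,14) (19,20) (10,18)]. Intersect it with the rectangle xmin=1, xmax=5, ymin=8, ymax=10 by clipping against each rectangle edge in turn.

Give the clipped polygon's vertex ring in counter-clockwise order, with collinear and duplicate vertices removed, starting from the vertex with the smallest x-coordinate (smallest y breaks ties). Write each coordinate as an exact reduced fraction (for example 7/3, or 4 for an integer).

Clipped polygon: [(13/5,10) (14/5,8) (5,8) (5,10)]

1. After x ≥ 1: [(2,16) (3,6) (7,0) (17,1) (19,6) (20,14) (19,20) (10,18)]
2. After x ≤ 5: [(5,67/4) (2,16) (3,6) (5,3)]
3. After y ≥ 8: [(5,8) (5,67/4) (2,16) (14/5,8)]
4. After y ≤ 10: [(5,8) (5,10) (13/5,10) (14/5,8)]
5. Canonical ring: [(13/5,10) (14/5,8) (5,8) (5,10)]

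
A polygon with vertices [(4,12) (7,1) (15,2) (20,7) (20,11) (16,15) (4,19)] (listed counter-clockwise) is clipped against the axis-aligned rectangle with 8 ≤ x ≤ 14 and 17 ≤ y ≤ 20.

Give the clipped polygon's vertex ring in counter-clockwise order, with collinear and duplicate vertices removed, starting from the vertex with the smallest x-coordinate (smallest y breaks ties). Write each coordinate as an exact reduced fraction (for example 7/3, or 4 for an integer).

1. After x ≥ 8: [(8,9/8) (15,2) (20,7) (20,11) (16,15) (8,53/3)]
2. After x ≤ 14: [(8,9/8) (14,15/8) (14,47/3) (8,53/3)]
3. After y ≥ 17: [(8,17) (10,17) (8,53/3)]
4. After y ≤ 20: [(8,17) (10,17) (8,53/3)]
5. Canonical ring: [(8,17) (10,17) (8,53/3)]

Clipped polygon: [(8,17) (10,17) (8,53/3)]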